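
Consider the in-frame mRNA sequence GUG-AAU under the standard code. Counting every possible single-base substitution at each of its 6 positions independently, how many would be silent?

4

Codon 1 (GUG, Val): 3 synonymous substitutions.
Codon 2 (AAU, Asn): 1 synonymous substitution.
Total: 3 + 1 = 4.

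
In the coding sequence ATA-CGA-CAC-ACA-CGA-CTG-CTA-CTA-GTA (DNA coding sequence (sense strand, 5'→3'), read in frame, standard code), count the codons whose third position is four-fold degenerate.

Codon 1 ATA (Ile): third position 3-fold.
Codon 2 CGA (Arg): third position 4-fold.
Codon 3 CAC (His): third position 2-fold.
Codon 4 ACA (Thr): third position 4-fold.
Codon 5 CGA (Arg): third position 4-fold.
Codon 6 CTG (Leu): third position 4-fold.
Codon 7 CTA (Leu): third position 4-fold.
Codon 8 CTA (Leu): third position 4-fold.
Codon 9 GTA (Val): third position 4-fold.
Four-fold degenerate third positions: 7.

7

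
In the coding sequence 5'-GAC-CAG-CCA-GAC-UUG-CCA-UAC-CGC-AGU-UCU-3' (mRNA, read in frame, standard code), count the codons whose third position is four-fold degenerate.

Codon 1 GAC (Asp): third position 2-fold.
Codon 2 CAG (Gln): third position 2-fold.
Codon 3 CCA (Pro): third position 4-fold.
Codon 4 GAC (Asp): third position 2-fold.
Codon 5 UUG (Leu): third position 2-fold.
Codon 6 CCA (Pro): third position 4-fold.
Codon 7 UAC (Tyr): third position 2-fold.
Codon 8 CGC (Arg): third position 4-fold.
Codon 9 AGU (Ser): third position 2-fold.
Codon 10 UCU (Ser): third position 4-fold.
Four-fold degenerate third positions: 4.

4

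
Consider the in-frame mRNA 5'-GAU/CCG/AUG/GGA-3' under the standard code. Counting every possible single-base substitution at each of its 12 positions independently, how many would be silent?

Codon 1 (GAU, Asp): 1 synonymous substitution.
Codon 2 (CCG, Pro): 3 synonymous substitutions.
Codon 3 (AUG, Met): 0 synonymous substitutions.
Codon 4 (GGA, Gly): 3 synonymous substitutions.
Total: 1 + 3 + 0 + 3 = 7.

7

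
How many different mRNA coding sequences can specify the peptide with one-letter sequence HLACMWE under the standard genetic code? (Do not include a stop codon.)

192

His: 2 codons.
Leu: 6 codons.
Ala: 4 codons.
Cys: 2 codons.
Met: 1 codon.
Trp: 1 codon.
Glu: 2 codons.
2 × 6 × 4 × 2 × 1 × 1 × 2 = 192.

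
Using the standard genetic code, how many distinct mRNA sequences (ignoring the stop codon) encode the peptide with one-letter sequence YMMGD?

Tyr: 2 codons.
Met: 1 codon.
Met: 1 codon.
Gly: 4 codons.
Asp: 2 codons.
2 × 1 × 1 × 4 × 2 = 16.

16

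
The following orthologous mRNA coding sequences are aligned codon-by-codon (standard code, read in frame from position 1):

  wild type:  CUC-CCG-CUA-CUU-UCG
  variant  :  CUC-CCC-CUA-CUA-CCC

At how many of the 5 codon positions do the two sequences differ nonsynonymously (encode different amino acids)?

1

Codon 1: CUC Leu / CUC Leu — identical.
Codon 2: CCG Pro / CCC Pro — synonymous.
Codon 3: CUA Leu / CUA Leu — identical.
Codon 4: CUU Leu / CUA Leu — synonymous.
Codon 5: UCG Ser / CCC Pro — nonsynonymous.
Nonsynonymous differences: 1.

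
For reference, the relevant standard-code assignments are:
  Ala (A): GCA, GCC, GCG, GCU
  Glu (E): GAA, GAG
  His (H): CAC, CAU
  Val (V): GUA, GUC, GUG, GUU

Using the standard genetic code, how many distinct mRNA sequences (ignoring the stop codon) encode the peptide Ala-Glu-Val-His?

Ala: 4 codons.
Glu: 2 codons.
Val: 4 codons.
His: 2 codons.
4 × 2 × 4 × 2 = 64.

64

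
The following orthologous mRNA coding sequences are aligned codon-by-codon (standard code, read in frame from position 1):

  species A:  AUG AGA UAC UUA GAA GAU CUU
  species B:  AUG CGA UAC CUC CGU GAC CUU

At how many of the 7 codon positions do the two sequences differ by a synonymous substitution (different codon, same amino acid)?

3

Codon 1: AUG Met / AUG Met — identical.
Codon 2: AGA Arg / CGA Arg — synonymous.
Codon 3: UAC Tyr / UAC Tyr — identical.
Codon 4: UUA Leu / CUC Leu — synonymous.
Codon 5: GAA Glu / CGU Arg — nonsynonymous.
Codon 6: GAU Asp / GAC Asp — synonymous.
Codon 7: CUU Leu / CUU Leu — identical.
Synonymous differences: 3.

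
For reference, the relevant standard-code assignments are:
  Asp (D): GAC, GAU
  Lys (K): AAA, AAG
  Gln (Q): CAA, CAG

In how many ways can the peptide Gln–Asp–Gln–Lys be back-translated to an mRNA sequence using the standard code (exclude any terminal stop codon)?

16

Gln: 2 codons.
Asp: 2 codons.
Gln: 2 codons.
Lys: 2 codons.
2 × 2 × 2 × 2 = 16.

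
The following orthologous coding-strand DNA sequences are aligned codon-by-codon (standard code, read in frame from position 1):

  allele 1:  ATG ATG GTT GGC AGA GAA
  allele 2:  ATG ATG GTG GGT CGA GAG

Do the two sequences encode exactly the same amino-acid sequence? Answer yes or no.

yes

Codon 1: ATG Met / ATG Met — identical.
Codon 2: ATG Met / ATG Met — identical.
Codon 3: GTT Val / GTG Val — synonymous.
Codon 4: GGC Gly / GGT Gly — synonymous.
Codon 5: AGA Arg / CGA Arg — synonymous.
Codon 6: GAA Glu / GAG Glu — synonymous.
Nonsynonymous differences: 0 → same protein.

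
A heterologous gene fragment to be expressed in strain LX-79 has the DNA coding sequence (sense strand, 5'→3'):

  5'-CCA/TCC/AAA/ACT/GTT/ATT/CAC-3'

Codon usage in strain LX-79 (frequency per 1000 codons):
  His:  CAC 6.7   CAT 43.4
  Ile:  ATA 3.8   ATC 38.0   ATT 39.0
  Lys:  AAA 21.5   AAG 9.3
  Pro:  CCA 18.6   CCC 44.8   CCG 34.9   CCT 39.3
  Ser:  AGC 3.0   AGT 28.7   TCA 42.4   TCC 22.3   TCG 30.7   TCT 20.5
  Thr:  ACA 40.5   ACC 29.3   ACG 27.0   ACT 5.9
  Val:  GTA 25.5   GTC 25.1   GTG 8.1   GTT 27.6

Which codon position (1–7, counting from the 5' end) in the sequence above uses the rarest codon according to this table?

Codon 1 CCA (Pro): 18.6 per 1000.
Codon 2 TCC (Ser): 22.3 per 1000.
Codon 3 AAA (Lys): 21.5 per 1000.
Codon 4 ACT (Thr): 5.9 per 1000.
Codon 5 GTT (Val): 27.6 per 1000.
Codon 6 ATT (Ile): 39.0 per 1000.
Codon 7 CAC (His): 6.7 per 1000.
Lowest frequency is 5.9 at codon 4.

4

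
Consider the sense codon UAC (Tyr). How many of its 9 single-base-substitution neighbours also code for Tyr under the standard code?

1

Position 1: none → 0 synonymous.
Position 2: none → 0 synonymous.
Position 3: UAU → 1 synonymous.
Total: 0 + 0 + 1 = 1.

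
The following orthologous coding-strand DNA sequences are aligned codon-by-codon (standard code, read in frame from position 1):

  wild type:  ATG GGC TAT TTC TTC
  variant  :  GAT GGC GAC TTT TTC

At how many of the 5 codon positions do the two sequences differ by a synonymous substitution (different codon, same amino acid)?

Codon 1: ATG Met / GAT Asp — nonsynonymous.
Codon 2: GGC Gly / GGC Gly — identical.
Codon 3: TAT Tyr / GAC Asp — nonsynonymous.
Codon 4: TTC Phe / TTT Phe — synonymous.
Codon 5: TTC Phe / TTC Phe — identical.
Synonymous differences: 1.

1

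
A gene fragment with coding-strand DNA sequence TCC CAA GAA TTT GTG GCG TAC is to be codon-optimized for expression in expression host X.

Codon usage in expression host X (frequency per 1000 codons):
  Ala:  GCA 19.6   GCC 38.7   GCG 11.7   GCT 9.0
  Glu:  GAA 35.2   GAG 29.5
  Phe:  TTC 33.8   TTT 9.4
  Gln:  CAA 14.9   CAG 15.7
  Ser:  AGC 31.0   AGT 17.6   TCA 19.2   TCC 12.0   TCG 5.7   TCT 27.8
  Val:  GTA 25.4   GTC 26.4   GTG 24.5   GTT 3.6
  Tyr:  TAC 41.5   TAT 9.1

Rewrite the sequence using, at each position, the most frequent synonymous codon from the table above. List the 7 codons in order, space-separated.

Codon 1 (Ser): best is AGC at 31.0.
Codon 2 (Gln): best is CAG at 15.7.
Codon 3 (Glu): best is GAA at 35.2.
Codon 4 (Phe): best is TTC at 33.8.
Codon 5 (Val): best is GTC at 26.4.
Codon 6 (Ala): best is GCC at 38.7.
Codon 7 (Tyr): best is TAC at 41.5.

AGC CAG GAA TTC GTC GCC TAC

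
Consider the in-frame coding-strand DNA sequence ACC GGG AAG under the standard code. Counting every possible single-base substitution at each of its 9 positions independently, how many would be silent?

Codon 1 (ACC, Thr): 3 synonymous substitutions.
Codon 2 (GGG, Gly): 3 synonymous substitutions.
Codon 3 (AAG, Lys): 1 synonymous substitution.
Total: 3 + 3 + 1 = 7.

7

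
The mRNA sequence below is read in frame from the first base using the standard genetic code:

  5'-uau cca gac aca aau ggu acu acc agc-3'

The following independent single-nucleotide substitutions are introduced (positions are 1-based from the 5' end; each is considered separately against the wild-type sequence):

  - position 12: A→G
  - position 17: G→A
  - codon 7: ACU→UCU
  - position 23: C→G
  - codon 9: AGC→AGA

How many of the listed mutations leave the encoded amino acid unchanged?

Codon 4: ACA (Thr) → ACG (Thr) — synonymous.
Codon 6: GGU (Gly) → GAU (Asp) — missense.
Codon 7: ACU (Thr) → UCU (Ser) — missense.
Codon 8: ACC (Thr) → AGC (Ser) — missense.
Codon 9: AGC (Ser) → AGA (Arg) — missense.
Synonymous: 1 of 5.

1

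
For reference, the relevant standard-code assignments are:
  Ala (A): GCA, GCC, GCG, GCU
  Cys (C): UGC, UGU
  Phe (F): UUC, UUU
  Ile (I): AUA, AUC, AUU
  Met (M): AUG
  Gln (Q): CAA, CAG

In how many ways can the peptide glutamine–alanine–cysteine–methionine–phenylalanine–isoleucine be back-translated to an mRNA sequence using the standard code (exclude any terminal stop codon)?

Gln: 2 codons.
Ala: 4 codons.
Cys: 2 codons.
Met: 1 codon.
Phe: 2 codons.
Ile: 3 codons.
2 × 4 × 2 × 1 × 2 × 3 = 96.

96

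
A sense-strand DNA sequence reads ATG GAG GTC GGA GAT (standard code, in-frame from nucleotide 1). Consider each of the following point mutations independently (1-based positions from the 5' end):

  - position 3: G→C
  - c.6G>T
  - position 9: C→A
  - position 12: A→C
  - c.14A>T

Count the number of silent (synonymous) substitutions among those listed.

Codon 1: ATG (Met) → ATC (Ile) — missense.
Codon 2: GAG (Glu) → GAT (Asp) — missense.
Codon 3: GTC (Val) → GTA (Val) — synonymous.
Codon 4: GGA (Gly) → GGC (Gly) — synonymous.
Codon 5: GAT (Asp) → GTT (Val) — missense.
Synonymous: 2 of 5.

2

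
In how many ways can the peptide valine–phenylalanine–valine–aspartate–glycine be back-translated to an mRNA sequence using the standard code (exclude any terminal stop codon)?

256

Val: 4 codons.
Phe: 2 codons.
Val: 4 codons.
Asp: 2 codons.
Gly: 4 codons.
4 × 2 × 4 × 2 × 4 = 256.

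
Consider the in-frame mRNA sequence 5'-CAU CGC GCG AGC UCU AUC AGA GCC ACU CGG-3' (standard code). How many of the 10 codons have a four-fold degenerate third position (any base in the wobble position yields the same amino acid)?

Codon 1 CAU (His): third position 2-fold.
Codon 2 CGC (Arg): third position 4-fold.
Codon 3 GCG (Ala): third position 4-fold.
Codon 4 AGC (Ser): third position 2-fold.
Codon 5 UCU (Ser): third position 4-fold.
Codon 6 AUC (Ile): third position 3-fold.
Codon 7 AGA (Arg): third position 2-fold.
Codon 8 GCC (Ala): third position 4-fold.
Codon 9 ACU (Thr): third position 4-fold.
Codon 10 CGG (Arg): third position 4-fold.
Four-fold degenerate third positions: 6.

6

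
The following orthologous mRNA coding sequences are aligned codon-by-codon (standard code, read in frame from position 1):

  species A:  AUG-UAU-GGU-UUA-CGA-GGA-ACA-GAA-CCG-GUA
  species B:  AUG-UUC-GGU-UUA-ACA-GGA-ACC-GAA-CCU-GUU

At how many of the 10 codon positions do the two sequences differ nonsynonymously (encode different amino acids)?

Codon 1: AUG Met / AUG Met — identical.
Codon 2: UAU Tyr / UUC Phe — nonsynonymous.
Codon 3: GGU Gly / GGU Gly — identical.
Codon 4: UUA Leu / UUA Leu — identical.
Codon 5: CGA Arg / ACA Thr — nonsynonymous.
Codon 6: GGA Gly / GGA Gly — identical.
Codon 7: ACA Thr / ACC Thr — synonymous.
Codon 8: GAA Glu / GAA Glu — identical.
Codon 9: CCG Pro / CCU Pro — synonymous.
Codon 10: GUA Val / GUU Val — synonymous.
Nonsynonymous differences: 2.

2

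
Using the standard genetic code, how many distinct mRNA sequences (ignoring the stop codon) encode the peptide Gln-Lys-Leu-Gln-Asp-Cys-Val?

Gln: 2 codons.
Lys: 2 codons.
Leu: 6 codons.
Gln: 2 codons.
Asp: 2 codons.
Cys: 2 codons.
Val: 4 codons.
2 × 2 × 6 × 2 × 2 × 2 × 4 = 768.

768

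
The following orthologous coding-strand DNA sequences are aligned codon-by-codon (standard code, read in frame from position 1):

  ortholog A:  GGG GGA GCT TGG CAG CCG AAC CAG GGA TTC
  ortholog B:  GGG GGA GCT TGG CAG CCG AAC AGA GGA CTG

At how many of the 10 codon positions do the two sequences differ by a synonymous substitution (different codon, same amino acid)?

0

Codon 1: GGG Gly / GGG Gly — identical.
Codon 2: GGA Gly / GGA Gly — identical.
Codon 3: GCT Ala / GCT Ala — identical.
Codon 4: TGG Trp / TGG Trp — identical.
Codon 5: CAG Gln / CAG Gln — identical.
Codon 6: CCG Pro / CCG Pro — identical.
Codon 7: AAC Asn / AAC Asn — identical.
Codon 8: CAG Gln / AGA Arg — nonsynonymous.
Codon 9: GGA Gly / GGA Gly — identical.
Codon 10: TTC Phe / CTG Leu — nonsynonymous.
Synonymous differences: 0.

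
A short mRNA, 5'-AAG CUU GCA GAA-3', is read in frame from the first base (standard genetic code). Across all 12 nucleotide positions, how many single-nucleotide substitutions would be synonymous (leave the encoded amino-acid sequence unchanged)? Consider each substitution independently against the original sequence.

Codon 1 (AAG, Lys): 1 synonymous substitution.
Codon 2 (CUU, Leu): 3 synonymous substitutions.
Codon 3 (GCA, Ala): 3 synonymous substitutions.
Codon 4 (GAA, Glu): 1 synonymous substitution.
Total: 1 + 3 + 3 + 1 = 8.

8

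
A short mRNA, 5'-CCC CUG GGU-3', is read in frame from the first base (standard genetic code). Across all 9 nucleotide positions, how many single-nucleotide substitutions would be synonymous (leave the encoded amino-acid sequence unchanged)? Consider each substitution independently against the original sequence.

10

Codon 1 (CCC, Pro): 3 synonymous substitutions.
Codon 2 (CUG, Leu): 4 synonymous substitutions.
Codon 3 (GGU, Gly): 3 synonymous substitutions.
Total: 3 + 4 + 3 = 10.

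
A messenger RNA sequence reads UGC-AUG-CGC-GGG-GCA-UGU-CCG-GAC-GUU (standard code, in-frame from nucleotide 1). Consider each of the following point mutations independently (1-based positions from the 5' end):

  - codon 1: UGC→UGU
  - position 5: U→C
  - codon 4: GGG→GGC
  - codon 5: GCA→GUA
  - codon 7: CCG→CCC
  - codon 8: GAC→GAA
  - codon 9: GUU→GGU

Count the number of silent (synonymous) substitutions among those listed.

3

Codon 1: UGC (Cys) → UGU (Cys) — synonymous.
Codon 2: AUG (Met) → ACG (Thr) — missense.
Codon 4: GGG (Gly) → GGC (Gly) — synonymous.
Codon 5: GCA (Ala) → GUA (Val) — missense.
Codon 7: CCG (Pro) → CCC (Pro) — synonymous.
Codon 8: GAC (Asp) → GAA (Glu) — missense.
Codon 9: GUU (Val) → GGU (Gly) — missense.
Synonymous: 3 of 7.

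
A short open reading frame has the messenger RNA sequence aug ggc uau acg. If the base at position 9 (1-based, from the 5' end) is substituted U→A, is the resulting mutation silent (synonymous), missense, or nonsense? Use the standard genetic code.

nonsense

Position 9 falls in codon 3: UAU → Tyr.
After the substitution the codon is UAA → Stop.
The new codon is a stop codon, so this is a nonsense mutation.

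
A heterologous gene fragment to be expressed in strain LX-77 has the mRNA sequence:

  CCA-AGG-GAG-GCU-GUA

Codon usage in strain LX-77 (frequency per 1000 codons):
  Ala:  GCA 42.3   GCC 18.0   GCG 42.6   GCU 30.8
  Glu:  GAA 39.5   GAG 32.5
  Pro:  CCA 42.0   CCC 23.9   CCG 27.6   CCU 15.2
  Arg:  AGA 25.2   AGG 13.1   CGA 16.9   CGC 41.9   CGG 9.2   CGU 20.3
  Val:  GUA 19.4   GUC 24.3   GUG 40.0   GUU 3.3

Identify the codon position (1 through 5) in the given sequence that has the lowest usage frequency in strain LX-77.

Codon 1 CCA (Pro): 42.0 per 1000.
Codon 2 AGG (Arg): 13.1 per 1000.
Codon 3 GAG (Glu): 32.5 per 1000.
Codon 4 GCU (Ala): 30.8 per 1000.
Codon 5 GUA (Val): 19.4 per 1000.
Lowest frequency is 13.1 at codon 2.

2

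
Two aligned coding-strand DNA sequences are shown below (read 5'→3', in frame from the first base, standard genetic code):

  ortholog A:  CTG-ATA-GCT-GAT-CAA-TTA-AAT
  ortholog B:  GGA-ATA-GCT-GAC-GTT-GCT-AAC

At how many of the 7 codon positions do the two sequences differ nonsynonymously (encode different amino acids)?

Codon 1: CTG Leu / GGA Gly — nonsynonymous.
Codon 2: ATA Ile / ATA Ile — identical.
Codon 3: GCT Ala / GCT Ala — identical.
Codon 4: GAT Asp / GAC Asp — synonymous.
Codon 5: CAA Gln / GTT Val — nonsynonymous.
Codon 6: TTA Leu / GCT Ala — nonsynonymous.
Codon 7: AAT Asn / AAC Asn — synonymous.
Nonsynonymous differences: 3.

3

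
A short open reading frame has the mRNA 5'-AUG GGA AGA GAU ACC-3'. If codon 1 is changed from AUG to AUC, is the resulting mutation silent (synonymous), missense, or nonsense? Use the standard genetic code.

missense

Position 3 falls in codon 1: AUG → Met.
After the substitution the codon is AUC → Ile.
Met ≠ Ile, so this is a missense mutation.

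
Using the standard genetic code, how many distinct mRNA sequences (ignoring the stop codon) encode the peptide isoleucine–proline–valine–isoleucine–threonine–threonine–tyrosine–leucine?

27648

Ile: 3 codons.
Pro: 4 codons.
Val: 4 codons.
Ile: 3 codons.
Thr: 4 codons.
Thr: 4 codons.
Tyr: 2 codons.
Leu: 6 codons.
3 × 4 × 4 × 3 × 4 × 4 × 2 × 6 = 27648.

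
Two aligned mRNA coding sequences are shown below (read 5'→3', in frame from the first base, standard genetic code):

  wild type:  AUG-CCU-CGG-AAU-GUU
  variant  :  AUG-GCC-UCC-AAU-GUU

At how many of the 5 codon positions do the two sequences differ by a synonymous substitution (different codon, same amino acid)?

0

Codon 1: AUG Met / AUG Met — identical.
Codon 2: CCU Pro / GCC Ala — nonsynonymous.
Codon 3: CGG Arg / UCC Ser — nonsynonymous.
Codon 4: AAU Asn / AAU Asn — identical.
Codon 5: GUU Val / GUU Val — identical.
Synonymous differences: 0.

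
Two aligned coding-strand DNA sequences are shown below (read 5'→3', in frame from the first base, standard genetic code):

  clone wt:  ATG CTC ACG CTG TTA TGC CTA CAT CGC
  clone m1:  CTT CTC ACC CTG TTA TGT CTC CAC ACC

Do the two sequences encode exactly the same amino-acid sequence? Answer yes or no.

Codon 1: ATG Met / CTT Leu — nonsynonymous.
Codon 2: CTC Leu / CTC Leu — identical.
Codon 3: ACG Thr / ACC Thr — synonymous.
Codon 4: CTG Leu / CTG Leu — identical.
Codon 5: TTA Leu / TTA Leu — identical.
Codon 6: TGC Cys / TGT Cys — synonymous.
Codon 7: CTA Leu / CTC Leu — synonymous.
Codon 8: CAT His / CAC His — synonymous.
Codon 9: CGC Arg / ACC Thr — nonsynonymous.
Nonsynonymous differences: 2 → different protein.

no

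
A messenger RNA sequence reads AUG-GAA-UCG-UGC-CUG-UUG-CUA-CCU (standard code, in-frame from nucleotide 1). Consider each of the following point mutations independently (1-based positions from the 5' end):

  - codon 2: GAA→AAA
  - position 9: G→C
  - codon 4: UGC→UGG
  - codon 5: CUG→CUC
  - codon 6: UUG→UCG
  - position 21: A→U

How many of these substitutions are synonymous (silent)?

3

Codon 2: GAA (Glu) → AAA (Lys) — missense.
Codon 3: UCG (Ser) → UCC (Ser) — synonymous.
Codon 4: UGC (Cys) → UGG (Trp) — missense.
Codon 5: CUG (Leu) → CUC (Leu) — synonymous.
Codon 6: UUG (Leu) → UCG (Ser) — missense.
Codon 7: CUA (Leu) → CUU (Leu) — synonymous.
Synonymous: 3 of 6.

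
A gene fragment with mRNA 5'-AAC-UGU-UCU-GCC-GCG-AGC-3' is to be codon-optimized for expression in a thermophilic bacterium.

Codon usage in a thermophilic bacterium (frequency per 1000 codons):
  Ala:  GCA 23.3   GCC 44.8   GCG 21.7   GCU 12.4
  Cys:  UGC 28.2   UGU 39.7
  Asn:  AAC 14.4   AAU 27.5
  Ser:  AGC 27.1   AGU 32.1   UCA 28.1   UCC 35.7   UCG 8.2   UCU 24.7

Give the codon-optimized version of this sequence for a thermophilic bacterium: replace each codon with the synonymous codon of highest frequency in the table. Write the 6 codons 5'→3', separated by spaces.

Codon 1 (Asn): best is AAU at 27.5.
Codon 2 (Cys): best is UGU at 39.7.
Codon 3 (Ser): best is UCC at 35.7.
Codon 4 (Ala): best is GCC at 44.8.
Codon 5 (Ala): best is GCC at 44.8.
Codon 6 (Ser): best is UCC at 35.7.

AAU UGU UCC GCC GCC UCC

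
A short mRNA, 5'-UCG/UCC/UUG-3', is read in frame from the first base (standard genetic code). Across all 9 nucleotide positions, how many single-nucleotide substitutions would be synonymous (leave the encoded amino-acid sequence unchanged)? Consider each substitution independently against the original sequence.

8

Codon 1 (UCG, Ser): 3 synonymous substitutions.
Codon 2 (UCC, Ser): 3 synonymous substitutions.
Codon 3 (UUG, Leu): 2 synonymous substitutions.
Total: 3 + 3 + 2 = 8.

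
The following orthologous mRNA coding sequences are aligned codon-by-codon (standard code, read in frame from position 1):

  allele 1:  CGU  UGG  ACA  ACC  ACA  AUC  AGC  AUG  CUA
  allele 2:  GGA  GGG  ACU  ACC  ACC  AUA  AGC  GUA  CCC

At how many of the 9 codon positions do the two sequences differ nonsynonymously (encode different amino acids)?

Codon 1: CGU Arg / GGA Gly — nonsynonymous.
Codon 2: UGG Trp / GGG Gly — nonsynonymous.
Codon 3: ACA Thr / ACU Thr — synonymous.
Codon 4: ACC Thr / ACC Thr — identical.
Codon 5: ACA Thr / ACC Thr — synonymous.
Codon 6: AUC Ile / AUA Ile — synonymous.
Codon 7: AGC Ser / AGC Ser — identical.
Codon 8: AUG Met / GUA Val — nonsynonymous.
Codon 9: CUA Leu / CCC Pro — nonsynonymous.
Nonsynonymous differences: 4.

4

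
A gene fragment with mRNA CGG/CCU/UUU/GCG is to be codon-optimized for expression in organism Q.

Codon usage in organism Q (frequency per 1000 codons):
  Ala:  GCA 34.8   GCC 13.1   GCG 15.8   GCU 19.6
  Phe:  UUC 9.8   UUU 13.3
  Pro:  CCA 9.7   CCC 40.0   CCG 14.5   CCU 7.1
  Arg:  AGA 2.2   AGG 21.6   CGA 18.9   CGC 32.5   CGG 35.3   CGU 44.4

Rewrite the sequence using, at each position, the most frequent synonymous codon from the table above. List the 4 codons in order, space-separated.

Codon 1 (Arg): best is CGU at 44.4.
Codon 2 (Pro): best is CCC at 40.0.
Codon 3 (Phe): best is UUU at 13.3.
Codon 4 (Ala): best is GCA at 34.8.

CGU CCC UUU GCA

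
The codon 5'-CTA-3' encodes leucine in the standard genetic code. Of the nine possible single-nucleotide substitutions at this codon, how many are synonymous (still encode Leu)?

Position 1: TTA → 1 synonymous.
Position 2: none → 0 synonymous.
Position 3: CTT, CTC, CTG → 3 synonymous.
Total: 1 + 0 + 3 = 4.

4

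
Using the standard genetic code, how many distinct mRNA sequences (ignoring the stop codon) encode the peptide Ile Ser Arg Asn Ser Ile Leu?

Ile: 3 codons.
Ser: 6 codons.
Arg: 6 codons.
Asn: 2 codons.
Ser: 6 codons.
Ile: 3 codons.
Leu: 6 codons.
3 × 6 × 6 × 2 × 6 × 3 × 6 = 23328.

23328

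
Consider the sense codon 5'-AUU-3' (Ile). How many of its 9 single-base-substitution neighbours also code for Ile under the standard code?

2

Position 1: none → 0 synonymous.
Position 2: none → 0 synonymous.
Position 3: AUC, AUA → 2 synonymous.
Total: 0 + 0 + 2 = 2.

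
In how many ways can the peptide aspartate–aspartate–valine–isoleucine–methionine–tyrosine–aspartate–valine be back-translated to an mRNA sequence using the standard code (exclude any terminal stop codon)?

768

Asp: 2 codons.
Asp: 2 codons.
Val: 4 codons.
Ile: 3 codons.
Met: 1 codon.
Tyr: 2 codons.
Asp: 2 codons.
Val: 4 codons.
2 × 2 × 4 × 3 × 1 × 2 × 2 × 4 = 768.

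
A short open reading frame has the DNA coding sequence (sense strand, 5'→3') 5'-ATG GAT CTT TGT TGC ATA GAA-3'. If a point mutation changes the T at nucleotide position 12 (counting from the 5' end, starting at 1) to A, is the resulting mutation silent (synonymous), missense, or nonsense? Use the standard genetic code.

nonsense

Position 12 falls in codon 4: TGT → Cys.
After the substitution the codon is TGA → Stop.
The new codon is a stop codon, so this is a nonsense mutation.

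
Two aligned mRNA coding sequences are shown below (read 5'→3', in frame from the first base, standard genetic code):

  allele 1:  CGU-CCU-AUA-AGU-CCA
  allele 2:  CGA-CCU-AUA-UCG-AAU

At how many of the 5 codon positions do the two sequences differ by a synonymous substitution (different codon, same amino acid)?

Codon 1: CGU Arg / CGA Arg — synonymous.
Codon 2: CCU Pro / CCU Pro — identical.
Codon 3: AUA Ile / AUA Ile — identical.
Codon 4: AGU Ser / UCG Ser — synonymous.
Codon 5: CCA Pro / AAU Asn — nonsynonymous.
Synonymous differences: 2.

2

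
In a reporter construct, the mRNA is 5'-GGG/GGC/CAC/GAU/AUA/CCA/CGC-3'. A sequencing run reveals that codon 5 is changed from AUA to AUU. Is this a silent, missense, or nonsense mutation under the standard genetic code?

silent

Position 15 falls in codon 5: AUA → Ile.
After the substitution the codon is AUU → Ile.
Both encode Ile, so the change is synonymous.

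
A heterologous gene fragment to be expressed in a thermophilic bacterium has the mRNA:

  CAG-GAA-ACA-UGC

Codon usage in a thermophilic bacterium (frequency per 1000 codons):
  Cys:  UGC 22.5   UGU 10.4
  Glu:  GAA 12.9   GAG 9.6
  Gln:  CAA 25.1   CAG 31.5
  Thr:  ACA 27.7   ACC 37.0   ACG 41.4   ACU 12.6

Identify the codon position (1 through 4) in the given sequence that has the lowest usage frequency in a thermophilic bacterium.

Codon 1 CAG (Gln): 31.5 per 1000.
Codon 2 GAA (Glu): 12.9 per 1000.
Codon 3 ACA (Thr): 27.7 per 1000.
Codon 4 UGC (Cys): 22.5 per 1000.
Lowest frequency is 12.9 at codon 2.

2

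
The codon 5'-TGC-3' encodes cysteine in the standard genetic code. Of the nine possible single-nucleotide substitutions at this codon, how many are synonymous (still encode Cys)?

1

Position 1: none → 0 synonymous.
Position 2: none → 0 synonymous.
Position 3: TGT → 1 synonymous.
Total: 0 + 0 + 1 = 1.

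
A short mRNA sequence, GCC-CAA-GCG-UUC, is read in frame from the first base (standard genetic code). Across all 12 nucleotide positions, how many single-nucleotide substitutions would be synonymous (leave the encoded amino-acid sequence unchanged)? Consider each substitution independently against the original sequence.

Codon 1 (GCC, Ala): 3 synonymous substitutions.
Codon 2 (CAA, Gln): 1 synonymous substitution.
Codon 3 (GCG, Ala): 3 synonymous substitutions.
Codon 4 (UUC, Phe): 1 synonymous substitution.
Total: 3 + 1 + 3 + 1 = 8.

8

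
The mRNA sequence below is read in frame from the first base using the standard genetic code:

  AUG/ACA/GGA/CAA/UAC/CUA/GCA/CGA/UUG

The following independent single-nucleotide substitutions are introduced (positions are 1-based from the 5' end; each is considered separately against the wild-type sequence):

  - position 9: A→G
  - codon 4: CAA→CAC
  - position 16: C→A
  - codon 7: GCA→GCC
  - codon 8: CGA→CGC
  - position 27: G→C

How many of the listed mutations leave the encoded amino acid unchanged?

Codon 3: GGA (Gly) → GGG (Gly) — synonymous.
Codon 4: CAA (Gln) → CAC (His) — missense.
Codon 6: CUA (Leu) → AUA (Ile) — missense.
Codon 7: GCA (Ala) → GCC (Ala) — synonymous.
Codon 8: CGA (Arg) → CGC (Arg) — synonymous.
Codon 9: UUG (Leu) → UUC (Phe) — missense.
Synonymous: 3 of 6.

3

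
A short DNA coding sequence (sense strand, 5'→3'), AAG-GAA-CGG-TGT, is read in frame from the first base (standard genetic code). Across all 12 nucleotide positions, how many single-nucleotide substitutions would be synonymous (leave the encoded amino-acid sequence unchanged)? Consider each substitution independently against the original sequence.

Codon 1 (AAG, Lys): 1 synonymous substitution.
Codon 2 (GAA, Glu): 1 synonymous substitution.
Codon 3 (CGG, Arg): 4 synonymous substitutions.
Codon 4 (TGT, Cys): 1 synonymous substitution.
Total: 1 + 1 + 4 + 1 = 7.

7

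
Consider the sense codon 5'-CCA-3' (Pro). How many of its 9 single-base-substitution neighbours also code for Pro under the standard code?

Position 1: none → 0 synonymous.
Position 2: none → 0 synonymous.
Position 3: CCU, CCC, CCG → 3 synonymous.
Total: 0 + 0 + 3 = 3.

3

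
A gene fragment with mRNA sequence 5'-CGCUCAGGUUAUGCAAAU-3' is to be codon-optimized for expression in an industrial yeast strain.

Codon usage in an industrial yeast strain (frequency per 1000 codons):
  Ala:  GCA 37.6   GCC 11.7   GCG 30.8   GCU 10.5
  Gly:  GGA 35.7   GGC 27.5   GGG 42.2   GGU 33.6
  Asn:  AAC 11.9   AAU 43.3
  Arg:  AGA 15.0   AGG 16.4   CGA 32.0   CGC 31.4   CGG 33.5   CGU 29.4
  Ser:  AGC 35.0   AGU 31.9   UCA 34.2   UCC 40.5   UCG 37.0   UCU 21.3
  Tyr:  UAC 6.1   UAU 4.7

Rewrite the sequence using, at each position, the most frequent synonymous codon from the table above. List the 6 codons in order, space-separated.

Codon 1 (Arg): best is CGG at 33.5.
Codon 2 (Ser): best is UCC at 40.5.
Codon 3 (Gly): best is GGG at 42.2.
Codon 4 (Tyr): best is UAC at 6.1.
Codon 5 (Ala): best is GCA at 37.6.
Codon 6 (Asn): best is AAU at 43.3.

CGG UCC GGG UAC GCA AAU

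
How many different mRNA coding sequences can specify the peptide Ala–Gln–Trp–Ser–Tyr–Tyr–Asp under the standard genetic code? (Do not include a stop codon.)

384

Ala: 4 codons.
Gln: 2 codons.
Trp: 1 codon.
Ser: 6 codons.
Tyr: 2 codons.
Tyr: 2 codons.
Asp: 2 codons.
4 × 2 × 1 × 6 × 2 × 2 × 2 = 384.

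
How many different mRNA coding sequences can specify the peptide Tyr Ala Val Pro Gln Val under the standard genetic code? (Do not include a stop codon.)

1024

Tyr: 2 codons.
Ala: 4 codons.
Val: 4 codons.
Pro: 4 codons.
Gln: 2 codons.
Val: 4 codons.
2 × 4 × 4 × 4 × 2 × 4 = 1024.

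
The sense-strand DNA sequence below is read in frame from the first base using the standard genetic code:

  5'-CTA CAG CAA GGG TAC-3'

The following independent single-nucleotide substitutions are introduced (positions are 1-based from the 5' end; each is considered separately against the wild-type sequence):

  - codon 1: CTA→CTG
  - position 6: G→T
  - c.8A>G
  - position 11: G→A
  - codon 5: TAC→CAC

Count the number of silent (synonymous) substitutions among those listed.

Codon 1: CTA (Leu) → CTG (Leu) — synonymous.
Codon 2: CAG (Gln) → CAT (His) — missense.
Codon 3: CAA (Gln) → CGA (Arg) — missense.
Codon 4: GGG (Gly) → GAG (Glu) — missense.
Codon 5: TAC (Tyr) → CAC (His) — missense.
Synonymous: 1 of 5.

1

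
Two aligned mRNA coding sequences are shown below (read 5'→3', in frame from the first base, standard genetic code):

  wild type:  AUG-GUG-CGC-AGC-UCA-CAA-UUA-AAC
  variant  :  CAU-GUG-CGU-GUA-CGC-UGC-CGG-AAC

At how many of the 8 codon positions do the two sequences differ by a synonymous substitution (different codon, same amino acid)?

1

Codon 1: AUG Met / CAU His — nonsynonymous.
Codon 2: GUG Val / GUG Val — identical.
Codon 3: CGC Arg / CGU Arg — synonymous.
Codon 4: AGC Ser / GUA Val — nonsynonymous.
Codon 5: UCA Ser / CGC Arg — nonsynonymous.
Codon 6: CAA Gln / UGC Cys — nonsynonymous.
Codon 7: UUA Leu / CGG Arg — nonsynonymous.
Codon 8: AAC Asn / AAC Asn — identical.
Synonymous differences: 1.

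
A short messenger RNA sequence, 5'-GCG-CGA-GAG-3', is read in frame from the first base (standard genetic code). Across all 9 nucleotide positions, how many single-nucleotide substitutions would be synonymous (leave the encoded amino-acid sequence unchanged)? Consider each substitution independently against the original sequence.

8

Codon 1 (GCG, Ala): 3 synonymous substitutions.
Codon 2 (CGA, Arg): 4 synonymous substitutions.
Codon 3 (GAG, Glu): 1 synonymous substitution.
Total: 3 + 4 + 1 = 8.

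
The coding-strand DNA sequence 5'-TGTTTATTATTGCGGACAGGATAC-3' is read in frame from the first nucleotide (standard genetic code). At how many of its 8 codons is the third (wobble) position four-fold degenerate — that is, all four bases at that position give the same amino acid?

Codon 1 TGT (Cys): third position 2-fold.
Codon 2 TTA (Leu): third position 2-fold.
Codon 3 TTA (Leu): third position 2-fold.
Codon 4 TTG (Leu): third position 2-fold.
Codon 5 CGG (Arg): third position 4-fold.
Codon 6 ACA (Thr): third position 4-fold.
Codon 7 GGA (Gly): third position 4-fold.
Codon 8 TAC (Tyr): third position 2-fold.
Four-fold degenerate third positions: 3.

3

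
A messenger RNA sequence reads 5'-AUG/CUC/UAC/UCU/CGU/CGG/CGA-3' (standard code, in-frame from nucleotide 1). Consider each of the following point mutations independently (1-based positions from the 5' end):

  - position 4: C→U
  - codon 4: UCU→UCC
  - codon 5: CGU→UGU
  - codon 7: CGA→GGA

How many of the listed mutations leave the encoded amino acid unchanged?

Codon 2: CUC (Leu) → UUC (Phe) — missense.
Codon 4: UCU (Ser) → UCC (Ser) — synonymous.
Codon 5: CGU (Arg) → UGU (Cys) — missense.
Codon 7: CGA (Arg) → GGA (Gly) — missense.
Synonymous: 1 of 4.

1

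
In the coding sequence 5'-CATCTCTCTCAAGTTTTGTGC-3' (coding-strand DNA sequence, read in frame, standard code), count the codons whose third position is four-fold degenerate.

3

Codon 1 CAT (His): third position 2-fold.
Codon 2 CTC (Leu): third position 4-fold.
Codon 3 TCT (Ser): third position 4-fold.
Codon 4 CAA (Gln): third position 2-fold.
Codon 5 GTT (Val): third position 4-fold.
Codon 6 TTG (Leu): third position 2-fold.
Codon 7 TGC (Cys): third position 2-fold.
Four-fold degenerate third positions: 3.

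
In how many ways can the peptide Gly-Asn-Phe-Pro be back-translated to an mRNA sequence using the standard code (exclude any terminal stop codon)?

Gly: 4 codons.
Asn: 2 codons.
Phe: 2 codons.
Pro: 4 codons.
4 × 2 × 2 × 4 = 64.

64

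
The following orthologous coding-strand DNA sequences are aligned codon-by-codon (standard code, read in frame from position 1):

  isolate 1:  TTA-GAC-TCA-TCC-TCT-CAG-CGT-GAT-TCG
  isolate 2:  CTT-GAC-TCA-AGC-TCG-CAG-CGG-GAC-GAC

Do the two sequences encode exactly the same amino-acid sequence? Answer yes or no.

no

Codon 1: TTA Leu / CTT Leu — synonymous.
Codon 2: GAC Asp / GAC Asp — identical.
Codon 3: TCA Ser / TCA Ser — identical.
Codon 4: TCC Ser / AGC Ser — synonymous.
Codon 5: TCT Ser / TCG Ser — synonymous.
Codon 6: CAG Gln / CAG Gln — identical.
Codon 7: CGT Arg / CGG Arg — synonymous.
Codon 8: GAT Asp / GAC Asp — synonymous.
Codon 9: TCG Ser / GAC Asp — nonsynonymous.
Nonsynonymous differences: 1 → different protein.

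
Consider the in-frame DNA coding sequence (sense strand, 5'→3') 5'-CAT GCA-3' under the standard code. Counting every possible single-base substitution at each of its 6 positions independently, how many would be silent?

Codon 1 (CAT, His): 1 synonymous substitution.
Codon 2 (GCA, Ala): 3 synonymous substitutions.
Total: 1 + 3 = 4.

4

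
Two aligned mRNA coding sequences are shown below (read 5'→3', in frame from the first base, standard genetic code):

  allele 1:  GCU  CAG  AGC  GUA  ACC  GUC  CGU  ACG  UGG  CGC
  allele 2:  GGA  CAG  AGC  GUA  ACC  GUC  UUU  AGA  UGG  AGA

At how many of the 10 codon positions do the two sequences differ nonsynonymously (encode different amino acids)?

3

Codon 1: GCU Ala / GGA Gly — nonsynonymous.
Codon 2: CAG Gln / CAG Gln — identical.
Codon 3: AGC Ser / AGC Ser — identical.
Codon 4: GUA Val / GUA Val — identical.
Codon 5: ACC Thr / ACC Thr — identical.
Codon 6: GUC Val / GUC Val — identical.
Codon 7: CGU Arg / UUU Phe — nonsynonymous.
Codon 8: ACG Thr / AGA Arg — nonsynonymous.
Codon 9: UGG Trp / UGG Trp — identical.
Codon 10: CGC Arg / AGA Arg — synonymous.
Nonsynonymous differences: 3.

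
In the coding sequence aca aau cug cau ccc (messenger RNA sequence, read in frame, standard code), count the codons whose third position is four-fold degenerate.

Codon 1 ACA (Thr): third position 4-fold.
Codon 2 AAU (Asn): third position 2-fold.
Codon 3 CUG (Leu): third position 4-fold.
Codon 4 CAU (His): third position 2-fold.
Codon 5 CCC (Pro): third position 4-fold.
Four-fold degenerate third positions: 3.

3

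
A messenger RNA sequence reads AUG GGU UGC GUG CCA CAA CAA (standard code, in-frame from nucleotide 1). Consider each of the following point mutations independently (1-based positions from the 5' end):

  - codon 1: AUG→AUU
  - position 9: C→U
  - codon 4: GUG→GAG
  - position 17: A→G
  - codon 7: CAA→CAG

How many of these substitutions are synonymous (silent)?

2

Codon 1: AUG (Met) → AUU (Ile) — missense.
Codon 3: UGC (Cys) → UGU (Cys) — synonymous.
Codon 4: GUG (Val) → GAG (Glu) — missense.
Codon 6: CAA (Gln) → CGA (Arg) — missense.
Codon 7: CAA (Gln) → CAG (Gln) — synonymous.
Synonymous: 2 of 5.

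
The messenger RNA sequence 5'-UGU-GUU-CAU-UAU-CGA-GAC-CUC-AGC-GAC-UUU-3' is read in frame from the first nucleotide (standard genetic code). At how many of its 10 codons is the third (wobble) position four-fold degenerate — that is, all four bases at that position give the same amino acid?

3

Codon 1 UGU (Cys): third position 2-fold.
Codon 2 GUU (Val): third position 4-fold.
Codon 3 CAU (His): third position 2-fold.
Codon 4 UAU (Tyr): third position 2-fold.
Codon 5 CGA (Arg): third position 4-fold.
Codon 6 GAC (Asp): third position 2-fold.
Codon 7 CUC (Leu): third position 4-fold.
Codon 8 AGC (Ser): third position 2-fold.
Codon 9 GAC (Asp): third position 2-fold.
Codon 10 UUU (Phe): third position 2-fold.
Four-fold degenerate third positions: 3.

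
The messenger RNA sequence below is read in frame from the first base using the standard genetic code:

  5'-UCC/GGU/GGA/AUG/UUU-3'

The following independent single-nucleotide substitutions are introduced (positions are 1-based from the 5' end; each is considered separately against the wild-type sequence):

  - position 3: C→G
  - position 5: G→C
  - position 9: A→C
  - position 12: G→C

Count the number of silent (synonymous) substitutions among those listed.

2

Codon 1: UCC (Ser) → UCG (Ser) — synonymous.
Codon 2: GGU (Gly) → GCU (Ala) — missense.
Codon 3: GGA (Gly) → GGC (Gly) — synonymous.
Codon 4: AUG (Met) → AUC (Ile) — missense.
Synonymous: 2 of 4.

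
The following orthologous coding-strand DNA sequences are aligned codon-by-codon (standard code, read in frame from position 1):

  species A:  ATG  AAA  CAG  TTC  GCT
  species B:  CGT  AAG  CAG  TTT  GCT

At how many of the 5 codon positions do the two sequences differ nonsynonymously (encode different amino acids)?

Codon 1: ATG Met / CGT Arg — nonsynonymous.
Codon 2: AAA Lys / AAG Lys — synonymous.
Codon 3: CAG Gln / CAG Gln — identical.
Codon 4: TTC Phe / TTT Phe — synonymous.
Codon 5: GCT Ala / GCT Ala — identical.
Nonsynonymous differences: 1.

1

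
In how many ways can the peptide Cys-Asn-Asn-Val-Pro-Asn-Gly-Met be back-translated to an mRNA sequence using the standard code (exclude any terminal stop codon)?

1024

Cys: 2 codons.
Asn: 2 codons.
Asn: 2 codons.
Val: 4 codons.
Pro: 4 codons.
Asn: 2 codons.
Gly: 4 codons.
Met: 1 codon.
2 × 2 × 2 × 4 × 4 × 2 × 4 × 1 = 1024.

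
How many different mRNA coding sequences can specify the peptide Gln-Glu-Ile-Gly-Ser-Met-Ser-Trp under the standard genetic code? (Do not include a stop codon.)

1728

Gln: 2 codons.
Glu: 2 codons.
Ile: 3 codons.
Gly: 4 codons.
Ser: 6 codons.
Met: 1 codon.
Ser: 6 codons.
Trp: 1 codon.
2 × 2 × 3 × 4 × 6 × 1 × 6 × 1 = 1728.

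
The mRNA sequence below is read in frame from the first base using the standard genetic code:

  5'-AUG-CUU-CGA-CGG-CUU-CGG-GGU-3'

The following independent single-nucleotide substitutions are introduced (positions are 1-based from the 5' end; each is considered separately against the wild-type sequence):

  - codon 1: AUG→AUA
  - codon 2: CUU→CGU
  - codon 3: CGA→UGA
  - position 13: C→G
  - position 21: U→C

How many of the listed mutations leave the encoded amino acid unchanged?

Codon 1: AUG (Met) → AUA (Ile) — missense.
Codon 2: CUU (Leu) → CGU (Arg) — missense.
Codon 3: CGA (Arg) → UGA (Stop) — nonsense.
Codon 5: CUU (Leu) → GUU (Val) — missense.
Codon 7: GGU (Gly) → GGC (Gly) — synonymous.
Synonymous: 1 of 5.

1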